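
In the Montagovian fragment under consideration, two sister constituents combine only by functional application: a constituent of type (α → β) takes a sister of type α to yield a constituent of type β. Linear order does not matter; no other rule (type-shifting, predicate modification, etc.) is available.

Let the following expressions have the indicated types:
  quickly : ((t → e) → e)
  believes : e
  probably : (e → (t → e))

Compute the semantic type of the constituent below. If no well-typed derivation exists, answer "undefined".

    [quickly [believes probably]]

e

[believes probably]: functor probably : (e → (t → e)), argument believes : e; result (t → e).
[quickly [believes probably]]: functor quickly : ((t → e) → e), argument [believes probably] : (t → e); result e.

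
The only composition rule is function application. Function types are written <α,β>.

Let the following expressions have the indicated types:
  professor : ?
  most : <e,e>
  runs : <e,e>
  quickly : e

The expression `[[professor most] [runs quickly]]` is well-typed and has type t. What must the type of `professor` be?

At [[professor most] [runs quickly]] (required: t): [runs quickly] is e, which is not a function with range t; hence [professor most] is the functor — type <e,t>.
At [professor most] (required: <e,t>): most is <e,e>, which is not a function with range <e,t>; hence professor is the functor — type <<e,e>,<e,t>>.

<<e,e>,<e,t>>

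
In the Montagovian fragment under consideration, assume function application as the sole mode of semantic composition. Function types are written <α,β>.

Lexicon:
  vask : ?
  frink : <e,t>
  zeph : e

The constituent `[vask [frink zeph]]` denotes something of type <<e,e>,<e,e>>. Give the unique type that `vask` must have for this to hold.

For [vask [frink zeph]] to have type <<e,e>,<e,e>> with [frink zeph] of type t, vask must be the function: vask : <t,<<e,e>,<e,e>>>.

<t,<<e,e>,<e,e>>>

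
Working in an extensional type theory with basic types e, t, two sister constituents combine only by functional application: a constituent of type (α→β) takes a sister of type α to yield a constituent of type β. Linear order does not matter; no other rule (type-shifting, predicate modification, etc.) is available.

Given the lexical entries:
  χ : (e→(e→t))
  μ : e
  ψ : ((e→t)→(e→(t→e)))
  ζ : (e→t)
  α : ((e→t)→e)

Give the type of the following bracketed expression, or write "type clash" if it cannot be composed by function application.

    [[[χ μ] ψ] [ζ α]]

(t→e)

At [χ μ], χ : (e→(e→t)) takes μ : e, giving (e→t).
At [[χ μ] ψ], ψ : ((e→t)→(e→(t→e))) takes [χ μ] : (e→t), giving (e→(t→e)).
At [ζ α], α : ((e→t)→e) takes ζ : (e→t), giving e.
At [[[χ μ] ψ] [ζ α]], [[χ μ] ψ] : (e→(t→e)) takes [ζ α] : e, giving (t→e).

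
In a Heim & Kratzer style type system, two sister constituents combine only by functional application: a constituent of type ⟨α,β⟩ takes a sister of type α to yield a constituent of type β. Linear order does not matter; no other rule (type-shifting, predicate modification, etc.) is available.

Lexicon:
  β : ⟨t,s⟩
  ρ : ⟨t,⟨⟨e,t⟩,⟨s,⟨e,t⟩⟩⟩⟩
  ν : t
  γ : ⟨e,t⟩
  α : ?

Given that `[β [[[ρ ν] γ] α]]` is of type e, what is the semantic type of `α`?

For [β [[[ρ ν] γ] α]] to have type e with β of type ⟨t,s⟩, [[[ρ ν] γ] α] must be the function: [[[ρ ν] γ] α] : ⟨⟨t,s⟩,e⟩.
For [[[ρ ν] γ] α] to have type ⟨⟨t,s⟩,e⟩ with [[ρ ν] γ] of type ⟨s,⟨e,t⟩⟩, α must be the function: α : ⟨⟨s,⟨e,t⟩⟩,⟨⟨t,s⟩,e⟩⟩.

⟨⟨s,⟨e,t⟩⟩,⟨⟨t,s⟩,e⟩⟩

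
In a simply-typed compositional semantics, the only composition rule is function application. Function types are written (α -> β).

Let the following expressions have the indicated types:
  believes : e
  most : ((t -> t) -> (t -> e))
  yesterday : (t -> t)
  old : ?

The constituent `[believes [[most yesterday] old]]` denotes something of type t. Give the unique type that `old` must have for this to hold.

((t -> e) -> (e -> t))

[believes [[most yesterday] old]] must have type t. The sister believes has type e; that is not a function onto t, so [[most yesterday] old] must be the functor, of type (e -> t).
[[most yesterday] old] must have type (e -> t). The sister [most yesterday] has type (t -> e); that is not a function onto (e -> t), so old must be the functor, of type ((t -> e) -> (e -> t)).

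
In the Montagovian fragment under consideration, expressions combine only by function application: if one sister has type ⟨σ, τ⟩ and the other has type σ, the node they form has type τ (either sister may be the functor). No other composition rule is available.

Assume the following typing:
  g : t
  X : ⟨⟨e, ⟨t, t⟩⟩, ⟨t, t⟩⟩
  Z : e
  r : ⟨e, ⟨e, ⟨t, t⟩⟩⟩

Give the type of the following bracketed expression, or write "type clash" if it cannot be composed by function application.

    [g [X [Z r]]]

t

[Z r]: functor r : ⟨e, ⟨e, ⟨t, t⟩⟩⟩, argument Z : e; result ⟨e, ⟨t, t⟩⟩.
[X [Z r]]: functor X : ⟨⟨e, ⟨t, t⟩⟩, ⟨t, t⟩⟩, argument [Z r] : ⟨e, ⟨t, t⟩⟩; result ⟨t, t⟩.
[g [X [Z r]]]: functor [X [Z r]] : ⟨t, t⟩, argument g : t; result t.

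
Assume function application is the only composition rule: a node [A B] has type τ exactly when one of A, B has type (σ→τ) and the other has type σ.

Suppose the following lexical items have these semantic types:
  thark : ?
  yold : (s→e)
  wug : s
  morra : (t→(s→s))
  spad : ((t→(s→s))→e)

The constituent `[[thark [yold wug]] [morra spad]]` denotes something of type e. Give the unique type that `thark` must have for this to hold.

[[thark [yold wug]] [morra spad]] must have type e. The sister [morra spad] has type e; that is not a function onto e, so [thark [yold wug]] must be the functor, of type (e→e).
[thark [yold wug]] must have type (e→e). The sister [yold wug] has type e; that is not a function onto (e→e), so thark must be the functor, of type (e→(e→e)).

(e→(e→e))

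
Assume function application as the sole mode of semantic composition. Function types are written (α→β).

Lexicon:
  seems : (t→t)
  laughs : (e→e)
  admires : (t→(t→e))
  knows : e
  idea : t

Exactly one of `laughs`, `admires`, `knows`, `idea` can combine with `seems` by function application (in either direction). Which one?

laughs : (e→e) — does not combine with seems.
admires : (t→(t→e)) — does not combine with seems.
knows : e — does not combine with seems.
idea — combines: seems : (t→t) takes idea : t as argument, giving t.

idea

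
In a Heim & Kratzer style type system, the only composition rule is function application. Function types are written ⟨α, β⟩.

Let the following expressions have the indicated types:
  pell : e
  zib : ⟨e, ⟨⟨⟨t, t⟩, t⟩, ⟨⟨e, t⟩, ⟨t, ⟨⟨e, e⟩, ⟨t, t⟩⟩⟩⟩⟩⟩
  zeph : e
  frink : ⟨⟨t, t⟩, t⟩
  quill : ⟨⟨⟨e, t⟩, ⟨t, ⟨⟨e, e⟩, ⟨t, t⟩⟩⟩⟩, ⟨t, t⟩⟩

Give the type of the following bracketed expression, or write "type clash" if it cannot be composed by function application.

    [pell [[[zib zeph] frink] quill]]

type clash

[zib zeph]: zib is ⟨e, ⟨⟨⟨t, t⟩, t⟩, ⟨⟨e, t⟩, ⟨t, ⟨⟨e, e⟩, ⟨t, t⟩⟩⟩⟩⟩⟩, zeph is e; result ⟨⟨⟨t, t⟩, t⟩, ⟨⟨e, t⟩, ⟨t, ⟨⟨e, e⟩, ⟨t, t⟩⟩⟩⟩⟩.
[[zib zeph] frink]: [zib zeph] is ⟨⟨⟨t, t⟩, t⟩, ⟨⟨e, t⟩, ⟨t, ⟨⟨e, e⟩, ⟨t, t⟩⟩⟩⟩⟩, frink is ⟨⟨t, t⟩, t⟩; result ⟨⟨e, t⟩, ⟨t, ⟨⟨e, e⟩, ⟨t, t⟩⟩⟩⟩.
[[[zib zeph] frink] quill]: quill is ⟨⟨⟨e, t⟩, ⟨t, ⟨⟨e, e⟩, ⟨t, t⟩⟩⟩⟩, ⟨t, t⟩⟩, [[zib zeph] frink] is ⟨⟨e, t⟩, ⟨t, ⟨⟨e, e⟩, ⟨t, t⟩⟩⟩⟩; result ⟨t, t⟩.
[pell [[[zib zeph] frink] quill]]: e with ⟨t, t⟩ — neither is a function whose domain matches the other; composition fails here.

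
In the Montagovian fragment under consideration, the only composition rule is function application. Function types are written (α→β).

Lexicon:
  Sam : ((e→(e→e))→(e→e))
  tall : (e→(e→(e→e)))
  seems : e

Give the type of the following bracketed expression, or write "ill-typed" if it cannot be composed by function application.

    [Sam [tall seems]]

(e→e)

[tall seems]: (e→(e→(e→e))) applied to e yields (e→(e→e)).
[Sam [tall seems]]: ((e→(e→e))→(e→e)) applied to (e→(e→e)) yields (e→e).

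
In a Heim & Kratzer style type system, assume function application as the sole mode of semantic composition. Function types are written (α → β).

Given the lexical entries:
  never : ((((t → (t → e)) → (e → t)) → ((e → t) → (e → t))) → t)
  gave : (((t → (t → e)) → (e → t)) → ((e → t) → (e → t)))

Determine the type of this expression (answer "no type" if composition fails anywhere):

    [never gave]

t

[never gave]: never is ((((t → (t → e)) → (e → t)) → ((e → t) → (e → t))) → t), gave is (((t → (t → e)) → (e → t)) → ((e → t) → (e → t))); result t.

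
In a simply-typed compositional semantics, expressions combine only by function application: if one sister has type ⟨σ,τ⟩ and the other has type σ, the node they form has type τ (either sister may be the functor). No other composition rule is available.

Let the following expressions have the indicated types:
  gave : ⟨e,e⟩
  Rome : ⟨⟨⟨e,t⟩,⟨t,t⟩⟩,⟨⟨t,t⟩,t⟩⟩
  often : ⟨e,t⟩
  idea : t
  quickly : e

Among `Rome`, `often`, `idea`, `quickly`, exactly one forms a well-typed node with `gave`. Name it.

Rome : ⟨⟨⟨e,t⟩,⟨t,t⟩⟩,⟨⟨t,t⟩,t⟩⟩ — no; gave wants e, and Rome wants ⟨⟨e,t⟩,⟨t,t⟩⟩.
often : ⟨e,t⟩ — no; gave wants e, and often wants e.
idea : t — no; gave wants e, and idea wants nothing (atomic).
quickly — combines: gave : ⟨e,e⟩ takes quickly : e as argument, giving e.

quickly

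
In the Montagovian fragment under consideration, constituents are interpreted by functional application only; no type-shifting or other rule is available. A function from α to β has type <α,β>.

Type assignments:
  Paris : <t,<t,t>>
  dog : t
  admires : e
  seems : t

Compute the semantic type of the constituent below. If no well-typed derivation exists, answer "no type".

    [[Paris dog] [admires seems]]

[Paris dog]: functor Paris : <t,<t,t>>, argument dog : t; result <t,t>.
[admires seems]: e and t cannot combine by function application — type clash.

no type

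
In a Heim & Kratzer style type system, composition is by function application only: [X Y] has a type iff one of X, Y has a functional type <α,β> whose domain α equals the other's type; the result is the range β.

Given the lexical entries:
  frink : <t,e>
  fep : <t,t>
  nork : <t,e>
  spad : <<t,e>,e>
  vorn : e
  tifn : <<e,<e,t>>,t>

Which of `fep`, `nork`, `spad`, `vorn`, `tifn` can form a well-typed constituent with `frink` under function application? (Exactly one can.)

spad

fep : <t,t> — frink needs t; fep needs t; neither fits.
nork : <t,e> — frink needs t; nork needs t; neither fits.
spad — combines: spad : <<t,e>,e> takes frink : <t,e> as argument, giving e.
vorn : e — frink needs t; vorn needs nothing (atomic); neither fits.
tifn : <<e,<e,t>>,t> — frink needs t; tifn needs <e,<e,t>>; neither fits.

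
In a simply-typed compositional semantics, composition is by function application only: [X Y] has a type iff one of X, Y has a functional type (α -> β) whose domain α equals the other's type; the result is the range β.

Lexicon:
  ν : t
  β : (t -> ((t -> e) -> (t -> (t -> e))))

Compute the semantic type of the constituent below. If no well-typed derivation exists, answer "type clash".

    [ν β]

((t -> e) -> (t -> (t -> e)))

At [ν β], β : (t -> ((t -> e) -> (t -> (t -> e)))) takes ν : t, giving ((t -> e) -> (t -> (t -> e))).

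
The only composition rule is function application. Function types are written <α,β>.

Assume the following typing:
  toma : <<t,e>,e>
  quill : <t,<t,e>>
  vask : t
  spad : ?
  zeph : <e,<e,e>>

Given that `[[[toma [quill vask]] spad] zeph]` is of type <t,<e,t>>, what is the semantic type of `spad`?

<e,<<e,<e,e>>,<t,<e,t>>>>

For [[[toma [quill vask]] spad] zeph] to have type <t,<e,t>> with zeph of type <e,<e,e>>, [[toma [quill vask]] spad] must be the function: [[toma [quill vask]] spad] : <<e,<e,e>>,<t,<e,t>>>.
For [[toma [quill vask]] spad] to have type <<e,<e,e>>,<t,<e,t>>> with [toma [quill vask]] of type e, spad must be the function: spad : <e,<<e,<e,e>>,<t,<e,t>>>>.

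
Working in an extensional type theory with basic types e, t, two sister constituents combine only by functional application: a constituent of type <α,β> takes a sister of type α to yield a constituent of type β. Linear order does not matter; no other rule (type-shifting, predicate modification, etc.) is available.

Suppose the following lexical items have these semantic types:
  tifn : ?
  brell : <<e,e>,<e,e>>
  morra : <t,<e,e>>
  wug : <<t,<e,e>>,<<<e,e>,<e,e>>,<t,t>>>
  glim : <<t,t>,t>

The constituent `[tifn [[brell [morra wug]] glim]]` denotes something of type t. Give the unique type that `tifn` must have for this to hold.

<t,t>

[tifn [[brell [morra wug]] glim]] must have type t. The sister [[brell [morra wug]] glim] has type t; that is not a function onto t, so tifn must be the functor, of type <t,t>.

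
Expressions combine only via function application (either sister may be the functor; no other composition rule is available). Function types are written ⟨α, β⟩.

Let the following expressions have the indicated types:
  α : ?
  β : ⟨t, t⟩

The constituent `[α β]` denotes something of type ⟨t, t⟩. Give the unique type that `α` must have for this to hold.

At [α β] (required: ⟨t, t⟩): β is ⟨t, t⟩, which is not a function with range ⟨t, t⟩; hence α is the functor — type ⟨⟨t, t⟩, ⟨t, t⟩⟩.

⟨⟨t, t⟩, ⟨t, t⟩⟩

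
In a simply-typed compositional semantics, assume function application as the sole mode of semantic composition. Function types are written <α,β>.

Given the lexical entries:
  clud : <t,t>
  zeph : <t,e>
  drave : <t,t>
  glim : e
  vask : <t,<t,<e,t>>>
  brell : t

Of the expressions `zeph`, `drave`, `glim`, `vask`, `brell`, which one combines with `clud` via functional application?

zeph : <t,e> — neither side's domain matches the other.
drave : <t,t> — neither side's domain matches the other.
glim : e — neither side's domain matches the other.
vask : <t,<t,<e,t>>> — neither side's domain matches the other.
brell — combines: clud : <t,t> takes brell : t as argument, giving t.

brell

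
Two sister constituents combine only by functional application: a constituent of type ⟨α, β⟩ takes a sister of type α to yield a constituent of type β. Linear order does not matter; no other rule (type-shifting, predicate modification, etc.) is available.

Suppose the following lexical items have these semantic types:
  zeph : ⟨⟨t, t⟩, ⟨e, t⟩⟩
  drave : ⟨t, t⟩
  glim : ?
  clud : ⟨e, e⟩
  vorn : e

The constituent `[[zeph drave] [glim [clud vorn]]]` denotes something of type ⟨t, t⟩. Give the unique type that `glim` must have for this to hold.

[[zeph drave] [glim [clud vorn]]] must have type ⟨t, t⟩. The sister [zeph drave] has type ⟨e, t⟩; that is not a function onto ⟨t, t⟩, so [glim [clud vorn]] must be the functor, of type ⟨⟨e, t⟩, ⟨t, t⟩⟩.
[glim [clud vorn]] must have type ⟨⟨e, t⟩, ⟨t, t⟩⟩. The sister [clud vorn] has type e; that is not a function onto ⟨⟨e, t⟩, ⟨t, t⟩⟩, so glim must be the functor, of type ⟨e, ⟨⟨e, t⟩, ⟨t, t⟩⟩⟩.

⟨e, ⟨⟨e, t⟩, ⟨t, t⟩⟩⟩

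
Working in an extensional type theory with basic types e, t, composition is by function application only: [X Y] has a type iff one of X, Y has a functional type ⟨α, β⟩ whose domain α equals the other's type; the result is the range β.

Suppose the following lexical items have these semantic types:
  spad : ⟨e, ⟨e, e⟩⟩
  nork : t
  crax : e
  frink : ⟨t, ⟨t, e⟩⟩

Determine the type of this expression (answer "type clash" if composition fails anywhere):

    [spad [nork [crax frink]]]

At [crax frink]: neither e nor ⟨t, ⟨t, e⟩⟩ can take the other as argument; the node is ill-typed.

type clash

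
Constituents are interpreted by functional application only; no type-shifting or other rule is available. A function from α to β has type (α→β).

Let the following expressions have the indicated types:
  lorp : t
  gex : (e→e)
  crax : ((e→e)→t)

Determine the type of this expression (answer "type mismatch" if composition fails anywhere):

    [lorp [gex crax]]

type mismatch

[gex crax] — crax of type ((e→e)→t) combines with gex of type (e→e): type t.
[lorp [gex crax]]: t with t — neither is a function whose domain matches the other; composition fails here.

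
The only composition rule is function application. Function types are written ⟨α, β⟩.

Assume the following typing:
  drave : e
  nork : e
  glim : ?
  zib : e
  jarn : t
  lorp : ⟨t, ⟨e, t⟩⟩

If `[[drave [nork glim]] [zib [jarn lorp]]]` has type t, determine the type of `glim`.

⟨e, ⟨e, ⟨t, t⟩⟩⟩

[[drave [nork glim]] [zib [jarn lorp]]] must have type t. The sister [zib [jarn lorp]] has type t; that is not a function onto t, so [drave [nork glim]] must be the functor, of type ⟨t, t⟩.
[drave [nork glim]] must have type ⟨t, t⟩. The sister drave has type e; that is not a function onto ⟨t, t⟩, so [nork glim] must be the functor, of type ⟨e, ⟨t, t⟩⟩.
[nork glim] must have type ⟨e, ⟨t, t⟩⟩. The sister nork has type e; that is not a function onto ⟨e, ⟨t, t⟩⟩, so glim must be the functor, of type ⟨e, ⟨e, ⟨t, t⟩⟩⟩.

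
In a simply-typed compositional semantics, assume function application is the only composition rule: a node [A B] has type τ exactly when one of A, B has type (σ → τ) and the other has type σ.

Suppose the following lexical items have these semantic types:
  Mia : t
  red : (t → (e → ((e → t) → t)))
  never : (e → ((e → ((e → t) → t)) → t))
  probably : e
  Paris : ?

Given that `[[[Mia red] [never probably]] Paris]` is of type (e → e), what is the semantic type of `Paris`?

(t → (e → e))

[[[Mia red] [never probably]] Paris] is required to be (e → e). [[Mia red] [never probably]] : t cannot yield (e → e) as functor, so Paris : (t → (e → e)).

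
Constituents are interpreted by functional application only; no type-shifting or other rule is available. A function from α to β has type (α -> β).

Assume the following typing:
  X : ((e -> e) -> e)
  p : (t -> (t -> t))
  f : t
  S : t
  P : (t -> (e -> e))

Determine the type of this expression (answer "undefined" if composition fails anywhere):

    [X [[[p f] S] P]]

e

[p f]: functor p : (t -> (t -> t)), argument f : t; result (t -> t).
[[p f] S]: functor [p f] : (t -> t), argument S : t; result t.
[[[p f] S] P]: functor P : (t -> (e -> e)), argument [[p f] S] : t; result (e -> e).
[X [[[p f] S] P]]: functor X : ((e -> e) -> e), argument [[[p f] S] P] : (e -> e); result e.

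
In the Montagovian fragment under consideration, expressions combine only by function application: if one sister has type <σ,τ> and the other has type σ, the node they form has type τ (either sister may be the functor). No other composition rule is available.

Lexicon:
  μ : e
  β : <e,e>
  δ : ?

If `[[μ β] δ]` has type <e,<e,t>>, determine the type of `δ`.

<e,<e,<e,t>>>

For [[μ β] δ] to have type <e,<e,t>> with [μ β] of type e, δ must be the function: δ : <e,<e,<e,t>>>.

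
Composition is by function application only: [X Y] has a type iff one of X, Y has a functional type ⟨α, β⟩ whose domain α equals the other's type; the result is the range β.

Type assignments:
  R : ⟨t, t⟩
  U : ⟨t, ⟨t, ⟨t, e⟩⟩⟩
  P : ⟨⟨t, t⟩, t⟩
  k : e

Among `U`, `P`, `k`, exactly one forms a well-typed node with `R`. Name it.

U : ⟨t, ⟨t, ⟨t, e⟩⟩⟩ — neither side's domain matches the other.
P — combines: P : ⟨⟨t, t⟩, t⟩ takes R : ⟨t, t⟩ as argument, giving t.
k : e — neither side's domain matches the other.

P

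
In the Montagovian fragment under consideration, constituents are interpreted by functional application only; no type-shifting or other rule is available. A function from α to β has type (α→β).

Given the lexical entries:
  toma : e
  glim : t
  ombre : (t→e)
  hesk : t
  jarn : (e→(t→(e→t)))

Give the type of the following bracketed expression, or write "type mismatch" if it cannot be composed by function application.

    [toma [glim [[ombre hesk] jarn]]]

t

At [ombre hesk], ombre : (t→e) takes hesk : t, giving e.
At [[ombre hesk] jarn], jarn : (e→(t→(e→t))) takes [ombre hesk] : e, giving (t→(e→t)).
At [glim [[ombre hesk] jarn]], [[ombre hesk] jarn] : (t→(e→t)) takes glim : t, giving (e→t).
At [toma [glim [[ombre hesk] jarn]]], [glim [[ombre hesk] jarn]] : (e→t) takes toma : e, giving t.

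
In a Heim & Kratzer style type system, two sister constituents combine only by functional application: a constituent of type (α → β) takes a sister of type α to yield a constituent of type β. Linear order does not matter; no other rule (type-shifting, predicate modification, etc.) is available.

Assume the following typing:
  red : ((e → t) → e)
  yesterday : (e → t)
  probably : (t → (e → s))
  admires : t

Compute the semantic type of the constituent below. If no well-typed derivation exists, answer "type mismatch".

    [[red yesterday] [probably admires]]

s

[red yesterday] — red of type ((e → t) → e) combines with yesterday of type (e → t): type e.
[probably admires] — probably of type (t → (e → s)) combines with admires of type t: type (e → s).
[[red yesterday] [probably admires]] — [probably admires] of type (e → s) combines with [red yesterday] of type e: type s.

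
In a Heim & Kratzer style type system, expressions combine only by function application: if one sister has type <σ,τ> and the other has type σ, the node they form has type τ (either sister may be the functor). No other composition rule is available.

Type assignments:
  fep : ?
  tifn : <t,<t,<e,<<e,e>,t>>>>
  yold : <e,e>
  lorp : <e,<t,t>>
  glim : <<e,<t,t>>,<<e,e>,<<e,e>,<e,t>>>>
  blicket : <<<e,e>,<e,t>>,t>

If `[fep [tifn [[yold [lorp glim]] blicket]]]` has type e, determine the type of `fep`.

<<t,<e,<<e,e>,t>>>,e>

[fep [tifn [[yold [lorp glim]] blicket]]] must have type e. The sister [tifn [[yold [lorp glim]] blicket]] has type <t,<e,<<e,e>,t>>>; that is not a function onto e, so fep must be the functor, of type <<t,<e,<<e,e>,t>>>,e>.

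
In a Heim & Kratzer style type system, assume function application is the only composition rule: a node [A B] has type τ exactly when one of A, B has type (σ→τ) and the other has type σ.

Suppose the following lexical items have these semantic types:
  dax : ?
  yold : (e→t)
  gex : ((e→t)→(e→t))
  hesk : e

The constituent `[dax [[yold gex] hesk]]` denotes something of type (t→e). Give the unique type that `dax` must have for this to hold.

At [dax [[yold gex] hesk]] (required: (t→e)): [[yold gex] hesk] is t, which is not a function with range (t→e); hence dax is the functor — type (t→(t→e)).

(t→(t→e))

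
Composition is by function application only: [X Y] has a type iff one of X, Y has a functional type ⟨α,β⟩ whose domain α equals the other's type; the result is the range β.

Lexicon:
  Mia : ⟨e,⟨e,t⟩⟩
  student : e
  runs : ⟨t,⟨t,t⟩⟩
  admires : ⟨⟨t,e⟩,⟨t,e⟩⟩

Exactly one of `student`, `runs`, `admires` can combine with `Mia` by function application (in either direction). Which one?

student — combines: Mia : ⟨e,⟨e,t⟩⟩ takes student : e as argument, giving ⟨e,t⟩.
runs : ⟨t,⟨t,t⟩⟩ — does not combine with Mia.
admires : ⟨⟨t,e⟩,⟨t,e⟩⟩ — does not combine with Mia.

student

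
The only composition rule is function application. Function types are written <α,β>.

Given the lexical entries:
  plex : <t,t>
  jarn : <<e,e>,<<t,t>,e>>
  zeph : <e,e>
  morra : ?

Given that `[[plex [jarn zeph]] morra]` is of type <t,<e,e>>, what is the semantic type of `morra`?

[[plex [jarn zeph]] morra] is required to be <t,<e,e>>. [plex [jarn zeph]] : e cannot yield <t,<e,e>> as functor, so morra : <e,<t,<e,e>>>.

<e,<t,<e,e>>>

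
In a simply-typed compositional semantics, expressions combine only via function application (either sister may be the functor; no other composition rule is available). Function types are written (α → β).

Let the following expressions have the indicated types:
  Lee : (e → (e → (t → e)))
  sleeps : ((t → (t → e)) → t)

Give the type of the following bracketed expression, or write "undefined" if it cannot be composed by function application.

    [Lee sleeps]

undefined

[Lee sleeps]: (e → (e → (t → e))) with ((t → (t → e)) → t) — neither is a function whose domain matches the other; composition fails here.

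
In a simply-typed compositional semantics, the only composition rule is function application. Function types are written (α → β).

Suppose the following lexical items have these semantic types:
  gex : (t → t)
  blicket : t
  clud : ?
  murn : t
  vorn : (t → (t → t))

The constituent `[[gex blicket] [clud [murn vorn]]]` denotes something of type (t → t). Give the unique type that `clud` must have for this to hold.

((t → t) → (t → (t → t)))

At [[gex blicket] [clud [murn vorn]]] (required: (t → t)): [gex blicket] is t, which is not a function with range (t → t); hence [clud [murn vorn]] is the functor — type (t → (t → t)).
At [clud [murn vorn]] (required: (t → (t → t))): [murn vorn] is (t → t), which is not a function with range (t → (t → t)); hence clud is the functor — type ((t → t) → (t → (t → t))).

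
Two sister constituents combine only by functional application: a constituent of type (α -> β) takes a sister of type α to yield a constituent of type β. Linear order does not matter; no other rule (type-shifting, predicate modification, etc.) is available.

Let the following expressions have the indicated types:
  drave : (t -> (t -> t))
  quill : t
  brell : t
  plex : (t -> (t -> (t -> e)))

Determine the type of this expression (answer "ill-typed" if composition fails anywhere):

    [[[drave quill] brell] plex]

[drave quill]: functor drave : (t -> (t -> t)), argument quill : t; result (t -> t).
[[drave quill] brell]: functor [drave quill] : (t -> t), argument brell : t; result t.
[[[drave quill] brell] plex]: functor plex : (t -> (t -> (t -> e))), argument [[drave quill] brell] : t; result (t -> (t -> e)).

(t -> (t -> e))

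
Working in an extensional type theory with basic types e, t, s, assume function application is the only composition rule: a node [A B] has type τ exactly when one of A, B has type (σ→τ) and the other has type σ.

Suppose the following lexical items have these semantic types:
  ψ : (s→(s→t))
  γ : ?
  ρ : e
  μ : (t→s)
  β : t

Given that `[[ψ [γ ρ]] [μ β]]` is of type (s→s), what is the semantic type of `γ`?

[[ψ [γ ρ]] [μ β]] is required to be (s→s). [μ β] : s cannot yield (s→s) as functor, so [ψ [γ ρ]] : (s→(s→s)).
[ψ [γ ρ]] is required to be (s→(s→s)). ψ : (s→(s→t)) cannot yield (s→(s→s)) as functor, so [γ ρ] : ((s→(s→t))→(s→(s→s))).
[γ ρ] is required to be ((s→(s→t))→(s→(s→s))). ρ : e cannot yield ((s→(s→t))→(s→(s→s))) as functor, so γ : (e→((s→(s→t))→(s→(s→s)))).

(e→((s→(s→t))→(s→(s→s))))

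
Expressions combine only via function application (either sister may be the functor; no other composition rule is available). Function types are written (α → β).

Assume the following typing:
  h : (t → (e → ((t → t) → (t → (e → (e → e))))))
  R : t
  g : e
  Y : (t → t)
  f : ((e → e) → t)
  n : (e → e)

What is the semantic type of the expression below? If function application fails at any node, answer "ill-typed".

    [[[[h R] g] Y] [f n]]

(e → (e → e))

[h R] — h of type (t → (e → ((t → t) → (t → (e → (e → e)))))) combines with R of type t: type (e → ((t → t) → (t → (e → (e → e))))).
[[h R] g] — [h R] of type (e → ((t → t) → (t → (e → (e → e))))) combines with g of type e: type ((t → t) → (t → (e → (e → e)))).
[[[h R] g] Y] — [[h R] g] of type ((t → t) → (t → (e → (e → e)))) combines with Y of type (t → t): type (t → (e → (e → e))).
[f n] — f of type ((e → e) → t) combines with n of type (e → e): type t.
[[[[h R] g] Y] [f n]] — [[[h R] g] Y] of type (t → (e → (e → e))) combines with [f n] of type t: type (e → (e → e)).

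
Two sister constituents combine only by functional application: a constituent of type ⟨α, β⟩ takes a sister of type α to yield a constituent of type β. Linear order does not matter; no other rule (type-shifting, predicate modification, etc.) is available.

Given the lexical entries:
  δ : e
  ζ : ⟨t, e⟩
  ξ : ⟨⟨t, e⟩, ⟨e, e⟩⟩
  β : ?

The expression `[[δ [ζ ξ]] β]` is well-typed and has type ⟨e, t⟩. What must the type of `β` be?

⟨e, ⟨e, t⟩⟩

[[δ [ζ ξ]] β] is required to be ⟨e, t⟩. [δ [ζ ξ]] : e cannot yield ⟨e, t⟩ as functor, so β : ⟨e, ⟨e, t⟩⟩.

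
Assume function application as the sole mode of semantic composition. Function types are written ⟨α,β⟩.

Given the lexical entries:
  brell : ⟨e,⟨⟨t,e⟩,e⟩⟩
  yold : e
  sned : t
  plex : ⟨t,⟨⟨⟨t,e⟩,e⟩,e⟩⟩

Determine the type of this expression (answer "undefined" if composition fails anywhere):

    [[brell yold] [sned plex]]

e

[brell yold] — brell of type ⟨e,⟨⟨t,e⟩,e⟩⟩ combines with yold of type e: type ⟨⟨t,e⟩,e⟩.
[sned plex] — plex of type ⟨t,⟨⟨⟨t,e⟩,e⟩,e⟩⟩ combines with sned of type t: type ⟨⟨⟨t,e⟩,e⟩,e⟩.
[[brell yold] [sned plex]] — [sned plex] of type ⟨⟨⟨t,e⟩,e⟩,e⟩ combines with [brell yold] of type ⟨⟨t,e⟩,e⟩: type e.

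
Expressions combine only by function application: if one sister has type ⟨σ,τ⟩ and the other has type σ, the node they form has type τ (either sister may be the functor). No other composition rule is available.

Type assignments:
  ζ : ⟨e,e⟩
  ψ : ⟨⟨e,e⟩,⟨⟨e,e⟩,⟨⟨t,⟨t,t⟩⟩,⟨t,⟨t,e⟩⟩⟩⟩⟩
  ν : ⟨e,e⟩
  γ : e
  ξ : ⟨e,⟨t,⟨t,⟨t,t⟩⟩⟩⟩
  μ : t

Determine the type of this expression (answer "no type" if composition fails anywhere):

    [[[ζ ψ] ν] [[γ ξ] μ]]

[ζ ψ]: ψ is ⟨⟨e,e⟩,⟨⟨e,e⟩,⟨⟨t,⟨t,t⟩⟩,⟨t,⟨t,e⟩⟩⟩⟩⟩, ζ is ⟨e,e⟩; result ⟨⟨e,e⟩,⟨⟨t,⟨t,t⟩⟩,⟨t,⟨t,e⟩⟩⟩⟩.
[[ζ ψ] ν]: [ζ ψ] is ⟨⟨e,e⟩,⟨⟨t,⟨t,t⟩⟩,⟨t,⟨t,e⟩⟩⟩⟩, ν is ⟨e,e⟩; result ⟨⟨t,⟨t,t⟩⟩,⟨t,⟨t,e⟩⟩⟩.
[γ ξ]: ξ is ⟨e,⟨t,⟨t,⟨t,t⟩⟩⟩⟩, γ is e; result ⟨t,⟨t,⟨t,t⟩⟩⟩.
[[γ ξ] μ]: [γ ξ] is ⟨t,⟨t,⟨t,t⟩⟩⟩, μ is t; result ⟨t,⟨t,t⟩⟩.
[[[ζ ψ] ν] [[γ ξ] μ]]: [[ζ ψ] ν] is ⟨⟨t,⟨t,t⟩⟩,⟨t,⟨t,e⟩⟩⟩, [[γ ξ] μ] is ⟨t,⟨t,t⟩⟩; result ⟨t,⟨t,e⟩⟩.

⟨t,⟨t,e⟩⟩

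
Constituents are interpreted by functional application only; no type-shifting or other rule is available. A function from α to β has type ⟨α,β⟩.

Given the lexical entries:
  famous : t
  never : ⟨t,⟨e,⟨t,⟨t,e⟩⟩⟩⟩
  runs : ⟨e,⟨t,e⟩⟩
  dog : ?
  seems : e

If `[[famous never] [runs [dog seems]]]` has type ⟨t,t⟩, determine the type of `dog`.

⟨e,⟨⟨e,⟨t,e⟩⟩,⟨⟨e,⟨t,⟨t,e⟩⟩⟩,⟨t,t⟩⟩⟩⟩

For [[famous never] [runs [dog seems]]] to have type ⟨t,t⟩ with [famous never] of type ⟨e,⟨t,⟨t,e⟩⟩⟩, [runs [dog seems]] must be the function: [runs [dog seems]] : ⟨⟨e,⟨t,⟨t,e⟩⟩⟩,⟨t,t⟩⟩.
For [runs [dog seems]] to have type ⟨⟨e,⟨t,⟨t,e⟩⟩⟩,⟨t,t⟩⟩ with runs of type ⟨e,⟨t,e⟩⟩, [dog seems] must be the function: [dog seems] : ⟨⟨e,⟨t,e⟩⟩,⟨⟨e,⟨t,⟨t,e⟩⟩⟩,⟨t,t⟩⟩⟩.
For [dog seems] to have type ⟨⟨e,⟨t,e⟩⟩,⟨⟨e,⟨t,⟨t,e⟩⟩⟩,⟨t,t⟩⟩⟩ with seems of type e, dog must be the function: dog : ⟨e,⟨⟨e,⟨t,e⟩⟩,⟨⟨e,⟨t,⟨t,e⟩⟩⟩,⟨t,t⟩⟩⟩⟩.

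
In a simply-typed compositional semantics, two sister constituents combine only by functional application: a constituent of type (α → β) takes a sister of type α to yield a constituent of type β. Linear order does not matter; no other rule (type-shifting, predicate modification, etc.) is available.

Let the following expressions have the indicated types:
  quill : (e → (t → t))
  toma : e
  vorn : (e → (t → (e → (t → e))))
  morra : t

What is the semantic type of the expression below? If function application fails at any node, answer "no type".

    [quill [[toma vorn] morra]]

no type

At [toma vorn], vorn : (e → (t → (e → (t → e)))) takes toma : e, giving (t → (e → (t → e))).
At [[toma vorn] morra], [toma vorn] : (t → (e → (t → e))) takes morra : t, giving (e → (t → e)).
At [quill [[toma vorn] morra]]: neither (e → (t → t)) nor (e → (t → e)) can take the other as argument; the node is ill-typed.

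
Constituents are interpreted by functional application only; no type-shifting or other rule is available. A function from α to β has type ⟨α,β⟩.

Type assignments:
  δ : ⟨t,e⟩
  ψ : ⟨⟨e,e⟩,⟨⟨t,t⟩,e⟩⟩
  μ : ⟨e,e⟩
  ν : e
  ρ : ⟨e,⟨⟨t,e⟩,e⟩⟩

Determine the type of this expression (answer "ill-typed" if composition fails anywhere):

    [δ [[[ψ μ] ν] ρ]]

ill-typed

[ψ μ]: functor ψ : ⟨⟨e,e⟩,⟨⟨t,t⟩,e⟩⟩, argument μ : ⟨e,e⟩; result ⟨⟨t,t⟩,e⟩.
At [[ψ μ] ν]: neither ⟨⟨t,t⟩,e⟩ nor e can take the other as argument; the node is ill-typed.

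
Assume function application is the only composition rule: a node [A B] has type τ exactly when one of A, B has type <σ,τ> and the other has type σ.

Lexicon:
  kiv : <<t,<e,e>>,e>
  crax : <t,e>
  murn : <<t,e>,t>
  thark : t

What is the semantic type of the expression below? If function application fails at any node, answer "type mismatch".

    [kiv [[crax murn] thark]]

[crax murn] — murn of type <<t,e>,t> combines with crax of type <t,e>: type t.
[[crax murn] thark]: t with t — neither is a function whose domain matches the other; composition fails here.

type mismatch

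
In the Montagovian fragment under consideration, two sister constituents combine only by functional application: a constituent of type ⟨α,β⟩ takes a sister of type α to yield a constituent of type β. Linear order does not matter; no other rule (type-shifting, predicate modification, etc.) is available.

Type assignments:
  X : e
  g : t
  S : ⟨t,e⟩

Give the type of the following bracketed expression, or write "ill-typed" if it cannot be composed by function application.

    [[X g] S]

At [X g]: neither e nor t can take the other as argument; the node is ill-typed.

ill-typed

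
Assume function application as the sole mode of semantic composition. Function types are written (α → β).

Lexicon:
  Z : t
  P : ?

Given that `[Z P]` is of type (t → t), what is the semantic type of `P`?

[Z P] is required to be (t → t). Z : t cannot yield (t → t) as functor, so P : (t → (t → t)).

(t → (t → t))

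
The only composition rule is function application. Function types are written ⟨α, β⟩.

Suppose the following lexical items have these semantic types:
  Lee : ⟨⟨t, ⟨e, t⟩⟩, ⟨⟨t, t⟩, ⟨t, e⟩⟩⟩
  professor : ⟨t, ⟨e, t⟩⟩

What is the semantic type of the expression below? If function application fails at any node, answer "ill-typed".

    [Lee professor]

[Lee professor]: Lee is ⟨⟨t, ⟨e, t⟩⟩, ⟨⟨t, t⟩, ⟨t, e⟩⟩⟩, professor is ⟨t, ⟨e, t⟩⟩; result ⟨⟨t, t⟩, ⟨t, e⟩⟩.

⟨⟨t, t⟩, ⟨t, e⟩⟩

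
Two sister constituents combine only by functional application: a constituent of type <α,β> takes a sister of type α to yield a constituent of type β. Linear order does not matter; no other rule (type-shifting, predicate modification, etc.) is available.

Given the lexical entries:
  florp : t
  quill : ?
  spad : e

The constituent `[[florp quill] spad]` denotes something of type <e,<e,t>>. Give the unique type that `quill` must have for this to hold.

[[florp quill] spad] is required to be <e,<e,t>>. spad : e cannot yield <e,<e,t>> as functor, so [florp quill] : <e,<e,<e,t>>>.
[florp quill] is required to be <e,<e,<e,t>>>. florp : t cannot yield <e,<e,<e,t>>> as functor, so quill : <t,<e,<e,<e,t>>>>.

<t,<e,<e,<e,t>>>>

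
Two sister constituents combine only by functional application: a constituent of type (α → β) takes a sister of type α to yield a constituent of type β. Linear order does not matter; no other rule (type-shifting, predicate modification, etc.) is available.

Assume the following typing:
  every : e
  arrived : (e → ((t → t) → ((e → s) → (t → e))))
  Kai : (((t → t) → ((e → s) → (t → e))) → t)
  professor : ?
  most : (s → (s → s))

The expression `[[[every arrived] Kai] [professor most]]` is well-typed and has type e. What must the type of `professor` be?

((s → (s → s)) → (t → e))

At [[[every arrived] Kai] [professor most]] (required: e): [[every arrived] Kai] is t, which is not a function with range e; hence [professor most] is the functor — type (t → e).
At [professor most] (required: (t → e)): most is (s → (s → s)), which is not a function with range (t → e); hence professor is the functor — type ((s → (s → s)) → (t → e)).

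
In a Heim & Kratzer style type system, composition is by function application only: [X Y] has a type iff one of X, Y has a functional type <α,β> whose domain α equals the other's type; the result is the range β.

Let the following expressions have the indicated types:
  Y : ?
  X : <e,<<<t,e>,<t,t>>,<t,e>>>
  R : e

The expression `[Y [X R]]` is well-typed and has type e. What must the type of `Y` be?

<<<<t,e>,<t,t>>,<t,e>>,e>

[Y [X R]] is required to be e. [X R] : <<<t,e>,<t,t>>,<t,e>> cannot yield e as functor, so Y : <<<<t,e>,<t,t>>,<t,e>>,e>.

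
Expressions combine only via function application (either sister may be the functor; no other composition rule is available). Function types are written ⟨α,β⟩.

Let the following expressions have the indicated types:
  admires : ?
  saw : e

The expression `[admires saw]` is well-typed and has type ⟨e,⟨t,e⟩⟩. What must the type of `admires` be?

⟨e,⟨e,⟨t,e⟩⟩⟩

[admires saw] is required to be ⟨e,⟨t,e⟩⟩. saw : e cannot yield ⟨e,⟨t,e⟩⟩ as functor, so admires : ⟨e,⟨e,⟨t,e⟩⟩⟩.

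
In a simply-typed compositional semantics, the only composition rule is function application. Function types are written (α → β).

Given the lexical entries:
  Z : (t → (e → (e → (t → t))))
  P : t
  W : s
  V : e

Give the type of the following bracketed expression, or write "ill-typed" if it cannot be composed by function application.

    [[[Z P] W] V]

ill-typed

[Z P]: functor Z : (t → (e → (e → (t → t)))), argument P : t; result (e → (e → (t → t))).
[[Z P] W]: (e → (e → (t → t))) and s cannot combine by function application — type clash.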